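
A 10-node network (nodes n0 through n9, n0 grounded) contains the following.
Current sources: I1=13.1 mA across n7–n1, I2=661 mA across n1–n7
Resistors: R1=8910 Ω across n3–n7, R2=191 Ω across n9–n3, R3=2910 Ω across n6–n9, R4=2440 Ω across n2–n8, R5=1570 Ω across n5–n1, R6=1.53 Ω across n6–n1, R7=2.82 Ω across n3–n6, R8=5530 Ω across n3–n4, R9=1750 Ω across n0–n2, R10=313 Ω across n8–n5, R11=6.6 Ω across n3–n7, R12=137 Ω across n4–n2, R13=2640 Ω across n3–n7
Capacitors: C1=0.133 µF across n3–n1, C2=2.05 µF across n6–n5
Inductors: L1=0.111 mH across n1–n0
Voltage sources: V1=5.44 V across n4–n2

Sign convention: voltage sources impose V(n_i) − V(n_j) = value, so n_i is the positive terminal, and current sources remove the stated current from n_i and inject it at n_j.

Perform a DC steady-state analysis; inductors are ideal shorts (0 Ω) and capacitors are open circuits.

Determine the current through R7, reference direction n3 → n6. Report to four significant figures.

Apply KCL at each of the 9 non-ground nodes and solve the resulting linear system.
Node n1: branches {I1, I2, R5, R6, C1, L1} → V_1 = 0.000
Node n2: branches {R4, R9, R12, V1} → V_2 = -0.4820
Node n3: branches {R1, R2, R7, R8, C1, R11, R13} → V_3 = 2.818
Node n4: branches {R8, R12, V1} → V_4 = 4.958
Node n5: branches {R5, R10, C2} → V_5 = -0.1750
Node n6: branches {R3, R6, R7, C2} → V_6 = 0.9919
Node n7: branches {I1, R1, I2, R11, R13} → V_7 = 7.081
Node n8: branches {R4, R10} → V_8 = -0.2099
Node n9: branches {R2, R3} → V_9 = 2.706
Source currents: i(L1)=0.0002754, i(V1)=-0.04009

0.6477 A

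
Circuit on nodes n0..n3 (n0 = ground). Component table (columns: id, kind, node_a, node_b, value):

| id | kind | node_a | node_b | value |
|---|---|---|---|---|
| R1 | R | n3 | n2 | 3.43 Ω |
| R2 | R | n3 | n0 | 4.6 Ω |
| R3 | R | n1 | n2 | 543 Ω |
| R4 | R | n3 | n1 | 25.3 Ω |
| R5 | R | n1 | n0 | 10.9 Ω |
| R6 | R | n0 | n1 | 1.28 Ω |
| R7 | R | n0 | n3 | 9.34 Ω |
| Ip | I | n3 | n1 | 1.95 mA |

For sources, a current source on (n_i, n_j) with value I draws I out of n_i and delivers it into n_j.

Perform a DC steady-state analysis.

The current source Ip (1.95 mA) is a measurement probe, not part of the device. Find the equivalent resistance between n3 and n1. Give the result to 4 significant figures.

MNA unknowns: 3 node voltages V₁..V_3
R1: Y=0.2915 on G[3,2]
R2: Y=0.2174 on G[3,0]
R3: Y=0.001842 on G[1,2]
R4: Y=0.03953 on G[3,1]
R5: Y=0.09174 on G[1,0]
R6: Y=0.7812 on G[0,1]
R7: Y=0.1071 on G[0,3]
Ip: z[3]−=0.00195, z[1]+=0.00195
solve → V1=0.001901, V2=-0.005072, V3=-0.005116

R_eq = 3.598 Ω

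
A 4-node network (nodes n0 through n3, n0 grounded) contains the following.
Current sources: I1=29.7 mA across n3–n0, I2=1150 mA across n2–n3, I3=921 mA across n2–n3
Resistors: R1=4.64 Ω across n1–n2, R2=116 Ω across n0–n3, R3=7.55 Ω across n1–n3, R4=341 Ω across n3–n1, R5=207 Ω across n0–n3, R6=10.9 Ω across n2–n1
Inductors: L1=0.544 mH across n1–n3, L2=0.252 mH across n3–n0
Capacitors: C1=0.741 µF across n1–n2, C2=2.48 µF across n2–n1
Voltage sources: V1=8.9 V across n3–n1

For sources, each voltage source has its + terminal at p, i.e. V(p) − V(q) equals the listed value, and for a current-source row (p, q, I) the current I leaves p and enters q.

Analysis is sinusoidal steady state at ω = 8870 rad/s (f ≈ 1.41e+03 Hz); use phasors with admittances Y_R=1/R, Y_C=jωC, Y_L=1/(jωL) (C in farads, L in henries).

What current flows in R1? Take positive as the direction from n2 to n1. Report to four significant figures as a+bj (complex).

Element admittances at ω=8870 rad/s:
  I1: injects 0.0297 A into n0 (from n3)
  Y(R1) = 0.2155+0.000j S between n1,n2
  Y(L1) = 0.000-0.2072j S between n1,n3
  Y(R2) = 0.008621+0.000j S between n0,n3
  Y(L2) = 0.000-0.4474j S between n3,n0
  Y(C1) = 0.000+0.006573j S between n1,n2
  Y(R3) = 0.1325+0.000j S between n1,n3
  Y(R4) = 0.002933+0.000j S between n3,n1
  I2: injects 1.15 A into n3 (from n2)
  Y(R5) = 0.004831+0.000j S between n0,n3
  Y(C2) = 0.000+0.02200j S between n2,n1
  I3: injects 0.921 A into n3 (from n2)
  Y(R6) = 0.09174+0.000j S between n2,n1
  V1: constraint V(n3)−V(n1) = 8.9
Assemble and solve the 4×4 MNA system:
  V(n1)=-8.902-0.06633j  V(n2)=-15.58+0.5550j  V(n3)=-0.001994-0.06633j
  i(V1)=0.8661+1.844j

-1.440+0.1339j A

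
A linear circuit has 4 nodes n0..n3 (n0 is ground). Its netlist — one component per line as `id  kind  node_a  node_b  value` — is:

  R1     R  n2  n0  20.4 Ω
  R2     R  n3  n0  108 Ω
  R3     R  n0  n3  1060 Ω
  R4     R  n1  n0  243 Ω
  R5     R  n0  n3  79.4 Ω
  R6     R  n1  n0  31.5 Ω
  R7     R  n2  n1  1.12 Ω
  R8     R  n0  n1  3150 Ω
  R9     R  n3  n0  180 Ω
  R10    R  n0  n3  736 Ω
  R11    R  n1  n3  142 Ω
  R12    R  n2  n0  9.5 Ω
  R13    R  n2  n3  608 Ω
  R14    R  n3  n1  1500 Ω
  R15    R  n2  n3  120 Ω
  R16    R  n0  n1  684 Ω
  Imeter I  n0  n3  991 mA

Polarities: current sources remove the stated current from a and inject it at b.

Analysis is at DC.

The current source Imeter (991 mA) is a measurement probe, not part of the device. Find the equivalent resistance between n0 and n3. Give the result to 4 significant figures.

Apply KCL at each of the 3 non-ground nodes and solve the resulting linear system.
Node n1: branches {R4, R6, R7, R8, R11, R14, R16} → V_1 = 1.893
Node n2: branches {R1, R7, R12, R13, R15} → V_2 = 1.803
Node n3: branches {R2, R3, R5, R9, R10, R11, R13, R14, R15, Imeter} → V_3 = 21.60

R_eq = 21.79 Ω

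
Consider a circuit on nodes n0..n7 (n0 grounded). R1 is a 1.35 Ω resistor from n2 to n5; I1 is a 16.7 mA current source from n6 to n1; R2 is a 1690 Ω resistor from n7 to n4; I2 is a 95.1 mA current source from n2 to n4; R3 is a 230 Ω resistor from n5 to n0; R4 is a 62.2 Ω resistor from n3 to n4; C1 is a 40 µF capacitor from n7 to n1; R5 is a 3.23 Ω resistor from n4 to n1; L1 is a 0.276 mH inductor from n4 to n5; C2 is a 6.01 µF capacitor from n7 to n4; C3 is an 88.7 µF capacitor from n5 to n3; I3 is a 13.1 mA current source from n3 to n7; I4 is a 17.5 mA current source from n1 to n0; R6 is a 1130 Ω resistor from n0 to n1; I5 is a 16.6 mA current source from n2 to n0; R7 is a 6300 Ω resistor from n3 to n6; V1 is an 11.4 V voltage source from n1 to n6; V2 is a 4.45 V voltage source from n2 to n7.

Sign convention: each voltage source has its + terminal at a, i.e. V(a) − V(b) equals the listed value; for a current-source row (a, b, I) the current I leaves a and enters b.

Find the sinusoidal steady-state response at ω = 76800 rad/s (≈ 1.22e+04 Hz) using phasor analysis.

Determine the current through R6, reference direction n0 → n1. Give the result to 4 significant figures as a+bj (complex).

Element admittances at ω=76800 rad/s:
  Y(R1) = 0.7407+0.000j S between n2,n5
  I1: injects 0.0167 A into n1 (from n6)
  Y(R2) = 0.0005917+0.000j S between n7,n4
  I2: injects 0.0951 A into n4 (from n2)
  Y(R3) = 0.004348+0.000j S between n5,n0
  Y(R4) = 0.01608+0.000j S between n3,n4
  Y(C1) = 0.000+3.072j S between n7,n1
  Y(R5) = 0.3096+0.000j S between n4,n1
  Y(L1) = 0.000-0.04718j S between n4,n5
  Y(C2) = 0.000+0.4616j S between n7,n4
  Y(C3) = 0.000+6.812j S between n5,n3
  I3: injects 0.0131 A into n7 (from n3)
  I4: injects 0.0175 A into n0 (from n1)
  Y(R6) = 0.0008850+0.000j S between n0,n1
  I5: injects 0.0166 A into n0 (from n2)
  Y(R7) = 0.0001587+0.000j S between n3,n6
  V1: constraint V(n1)−V(n6) = 11.4
  V2: constraint V(n2)−V(n7) = 4.45
Assemble and solve the 9×9 MNA system:
  V(n1)=-10.15-0.2140j  V(n2)=-5.648-0.2215j  V(n3)=-5.780+0.05629j  V(n4)=-10.20-0.6941j  V(n5)=-5.778+0.04357j  V(n6)=-21.55-0.2140j  V(n7)=-10.10-0.2215j
  i(V1)=0.01420-4.291e-05j  i(V2)=-0.2081+0.1964j

0.008979+0.0001894j A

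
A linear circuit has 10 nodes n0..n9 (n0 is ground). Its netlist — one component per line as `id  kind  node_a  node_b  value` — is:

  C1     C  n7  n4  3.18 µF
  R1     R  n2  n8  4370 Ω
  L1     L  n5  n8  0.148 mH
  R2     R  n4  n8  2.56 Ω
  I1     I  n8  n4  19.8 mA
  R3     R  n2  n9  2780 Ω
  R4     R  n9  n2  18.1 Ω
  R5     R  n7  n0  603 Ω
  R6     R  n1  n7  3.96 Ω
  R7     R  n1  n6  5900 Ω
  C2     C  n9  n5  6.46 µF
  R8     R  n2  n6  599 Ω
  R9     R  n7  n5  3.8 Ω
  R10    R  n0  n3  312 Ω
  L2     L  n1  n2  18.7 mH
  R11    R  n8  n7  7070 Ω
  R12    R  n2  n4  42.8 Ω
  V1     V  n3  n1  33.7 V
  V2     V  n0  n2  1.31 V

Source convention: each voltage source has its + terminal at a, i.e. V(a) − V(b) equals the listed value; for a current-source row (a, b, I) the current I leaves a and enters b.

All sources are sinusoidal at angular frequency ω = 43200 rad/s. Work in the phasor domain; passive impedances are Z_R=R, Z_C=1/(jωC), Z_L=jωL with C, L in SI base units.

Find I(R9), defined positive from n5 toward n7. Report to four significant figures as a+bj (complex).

MNA unknowns: 9 node voltages V₁..V_9 plus 2 source currents (V1, V2)
C1: Y=0.000+0.1374j on G[7,4]
R1: Y=0.0002288+0.000j on G[2,8]
L1: Y=0.000-0.1564j on G[5,8]
R2: Y=0.3906+0.000j on G[4,8]
I1: z[8]−=0.0198, z[4]+=0.0198
R3: Y=0.0003597+0.000j on G[2,9]
R4: Y=0.05525+0.000j on G[9,2]
R5: Y=0.001658+0.000j on G[7,0]
R6: Y=0.2525+0.000j on G[1,7]
R7: Y=0.0001695+0.000j on G[1,6]
C2: Y=0.000+0.2791j on G[9,5]
R8: Y=0.001669+0.000j on G[2,6]
R9: Y=0.2632+0.000j on G[7,5]
R10: Y=0.003205+0.000j on G[0,3]
L2: Y=0.000-0.001238j on G[1,2]
R11: Y=0.0001414+0.000j on G[8,7]
R12: Y=0.02336+0.000j on G[2,4]
V1: row V3−V1=33.7, i_V1 at 3,1
V2: row V0−V2=1.31, i_V2 at 0,2
solve → V1=-3.046+0.3443j, V2=-1.310+0.000j, V3=30.65+0.3443j, V4=-2.380-0.1226j, V5=-2.550+0.2279j, V6=-1.470+0.03173j, V7=-2.657+0.3574j, V8=-2.326-0.03258j, V9=-2.547-0.01848j
aux → i_V1=-0.09825-0.001103j, i_V2=0.09384+0.001696j

0.02802-0.03406j A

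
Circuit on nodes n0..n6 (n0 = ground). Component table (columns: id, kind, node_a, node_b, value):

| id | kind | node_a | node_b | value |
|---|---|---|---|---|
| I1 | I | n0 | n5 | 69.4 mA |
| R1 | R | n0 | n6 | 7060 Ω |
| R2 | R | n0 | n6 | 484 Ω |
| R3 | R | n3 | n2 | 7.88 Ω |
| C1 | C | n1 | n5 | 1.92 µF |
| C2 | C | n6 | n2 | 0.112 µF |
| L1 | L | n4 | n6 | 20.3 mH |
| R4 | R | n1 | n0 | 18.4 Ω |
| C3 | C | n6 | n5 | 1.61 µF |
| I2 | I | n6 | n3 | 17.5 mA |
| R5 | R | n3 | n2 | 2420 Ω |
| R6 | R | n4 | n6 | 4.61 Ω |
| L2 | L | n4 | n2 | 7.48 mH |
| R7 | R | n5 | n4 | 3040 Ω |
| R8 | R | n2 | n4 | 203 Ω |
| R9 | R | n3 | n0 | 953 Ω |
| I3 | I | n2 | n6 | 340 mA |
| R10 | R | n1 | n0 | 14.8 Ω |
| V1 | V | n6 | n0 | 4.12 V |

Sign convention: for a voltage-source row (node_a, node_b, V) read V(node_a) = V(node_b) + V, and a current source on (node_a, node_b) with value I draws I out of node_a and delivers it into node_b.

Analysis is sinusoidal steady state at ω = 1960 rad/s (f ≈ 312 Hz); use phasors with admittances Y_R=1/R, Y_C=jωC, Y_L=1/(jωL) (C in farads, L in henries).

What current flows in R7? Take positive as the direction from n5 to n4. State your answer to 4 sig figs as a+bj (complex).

-3.938e-05-0.003236j A

Apply KCL at each of the 6 non-ground nodes and solve the resulting linear system.
Node n1: branches {C1, R4, R10} → V_1 = 0.3108+0.06807j
Node n2: branches {R3, C2, R5, L2, R8, I3} → V_2 = 2.212-4.911j
Node n3: branches {R3, I2, R5, R9} → V_3 = 2.330-4.870j
Node n4: branches {L1, R6, L2, R7, R8} → V_4 = 2.636-0.1614j
Node n5: branches {I1, C1, C3, R7} → V_5 = 2.516-9.999j
Node n6: branches {R1, R2, C2, L1, C3, I2, R6, I3, V1} → V_6 = 4.120+0.000j
Source currents: i(V1)=0.01997-0.003188j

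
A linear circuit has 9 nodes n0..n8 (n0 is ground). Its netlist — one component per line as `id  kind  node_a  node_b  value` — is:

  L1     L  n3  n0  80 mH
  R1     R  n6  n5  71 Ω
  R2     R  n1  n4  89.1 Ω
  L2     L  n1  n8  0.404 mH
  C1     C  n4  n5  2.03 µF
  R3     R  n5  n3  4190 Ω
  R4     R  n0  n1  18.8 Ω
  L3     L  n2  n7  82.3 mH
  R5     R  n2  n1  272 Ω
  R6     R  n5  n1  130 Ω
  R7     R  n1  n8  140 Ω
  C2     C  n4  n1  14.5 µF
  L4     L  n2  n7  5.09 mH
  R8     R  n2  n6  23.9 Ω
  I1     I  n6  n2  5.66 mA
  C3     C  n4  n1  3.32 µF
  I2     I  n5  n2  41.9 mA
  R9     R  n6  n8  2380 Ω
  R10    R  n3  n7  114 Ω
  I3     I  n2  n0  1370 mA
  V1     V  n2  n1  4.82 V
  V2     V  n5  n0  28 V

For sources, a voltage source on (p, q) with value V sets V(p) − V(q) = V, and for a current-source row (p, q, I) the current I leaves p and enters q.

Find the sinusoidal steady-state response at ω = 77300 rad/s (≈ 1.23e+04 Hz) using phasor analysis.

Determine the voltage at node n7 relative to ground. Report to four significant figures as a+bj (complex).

MNA unknowns: 8 node voltages V₁..V_8 plus 2 source currents (V1, V2)
L1: Y=0.000-0.0001617j on G[3,0]
R1: Y=0.01408+0.000j on G[6,5]
R2: Y=0.01122+0.000j on G[1,4]
L2: Y=0.000-0.03202j on G[1,8]
C1: Y=0.000+0.1569j on G[4,5]
R3: Y=0.0002387+0.000j on G[5,3]
R4: Y=0.05319+0.000j on G[0,1]
L3: Y=0.000-0.0001572j on G[2,7]
R5: Y=0.003676+0.000j on G[2,1]
R6: Y=0.007692+0.000j on G[5,1]
R7: Y=0.007143+0.000j on G[1,8]
C2: Y=0.000+1.121j on G[4,1]
L4: Y=0.000-0.002542j on G[2,7]
R8: Y=0.04184+0.000j on G[2,6]
I1: z[6]−=0.00566, z[2]+=0.00566
C3: Y=0.000+0.2566j on G[4,1]
I2: z[5]−=0.0419, z[2]+=0.0419
R9: Y=0.0004202+0.000j on G[6,8]
R10: Y=0.008772+0.000j on G[3,7]
I3: z[2]−=1.37, z[0]+=1.37
V1: row V2−V1=4.82, i_V1 at 2,1
V2: row V5−V0=28, i_V2 at 5,0
solve → V1=19.78+16.18j, V2=24.60+16.18j, V3=24.33+15.60j, V4=20.63+14.53j, V5=28.00+0.000j, V6=25.31+12.14j, V7=24.52+15.57j, V8=19.85+16.24j
aux → i_V1=-1.312-0.1690j, i_V2=-2.425-0.8569j

24.52+15.57j V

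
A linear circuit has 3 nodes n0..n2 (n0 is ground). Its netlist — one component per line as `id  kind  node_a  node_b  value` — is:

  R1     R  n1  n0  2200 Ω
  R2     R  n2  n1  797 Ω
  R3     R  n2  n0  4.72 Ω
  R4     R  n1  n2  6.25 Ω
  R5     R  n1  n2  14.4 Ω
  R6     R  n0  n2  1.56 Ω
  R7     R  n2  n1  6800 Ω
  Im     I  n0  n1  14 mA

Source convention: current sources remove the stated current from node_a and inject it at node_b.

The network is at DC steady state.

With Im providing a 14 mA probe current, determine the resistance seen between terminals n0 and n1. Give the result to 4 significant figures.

Apply KCL at each of the 2 non-ground nodes and solve the resulting linear system.
Node n1: branches {R1, R2, R4, R5, R7, Im} → V_1 = 0.07687
Node n2: branches {R2, R3, R4, R5, R6, R7} → V_2 = 0.01637

R_eq = 5.491 Ω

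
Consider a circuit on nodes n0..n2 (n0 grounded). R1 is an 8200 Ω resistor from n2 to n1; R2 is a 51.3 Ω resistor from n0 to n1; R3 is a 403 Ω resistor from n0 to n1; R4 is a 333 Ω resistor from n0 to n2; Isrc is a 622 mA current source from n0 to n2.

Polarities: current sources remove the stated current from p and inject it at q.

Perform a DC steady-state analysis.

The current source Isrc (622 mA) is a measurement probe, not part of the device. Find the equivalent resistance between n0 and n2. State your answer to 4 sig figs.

Apply KCL at each of the 2 non-ground nodes and solve the resulting linear system.
Node n1: branches {R1, R2, R3} → V_1 = 1.099
Node n2: branches {R1, R4, Isrc} → V_2 = 199.1

R_eq = 320.1 Ω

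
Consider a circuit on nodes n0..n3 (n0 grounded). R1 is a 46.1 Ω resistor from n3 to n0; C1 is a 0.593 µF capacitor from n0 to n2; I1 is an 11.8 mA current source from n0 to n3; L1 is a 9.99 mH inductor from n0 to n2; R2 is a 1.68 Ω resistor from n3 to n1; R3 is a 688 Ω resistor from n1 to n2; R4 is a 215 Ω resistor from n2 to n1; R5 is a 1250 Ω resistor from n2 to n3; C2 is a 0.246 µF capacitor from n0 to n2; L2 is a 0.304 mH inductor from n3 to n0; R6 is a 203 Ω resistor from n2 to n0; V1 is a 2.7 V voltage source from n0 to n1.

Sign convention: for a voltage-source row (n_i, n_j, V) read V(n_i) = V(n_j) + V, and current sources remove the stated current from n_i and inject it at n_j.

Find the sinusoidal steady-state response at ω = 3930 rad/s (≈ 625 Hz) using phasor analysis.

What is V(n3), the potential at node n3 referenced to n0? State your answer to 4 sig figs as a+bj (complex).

-0.9104-1.234j V

Element admittances at ω=3930 rad/s:
  Y(R1) = 0.02169+0.000j S between n3,n0
  Y(C1) = 0.000+0.002330j S between n0,n2
  I1: injects 0.0118 A into n3 (from n0)
  Y(L1) = 0.000-0.02547j S between n0,n2
  Y(R2) = 0.5952+0.000j S between n3,n1
  Y(R3) = 0.001453+0.000j S between n1,n2
  Y(R4) = 0.004651+0.000j S between n2,n1
  Y(R5) = 0.0008000+0.000j S between n2,n3
  Y(C2) = 0.000+0.0009668j S between n0,n2
  Y(L2) = 0.000-0.8370j S between n3,n0
  Y(R6) = 0.004926+0.000j S between n2,n0
  V1: constraint V(n0)−V(n1) = 2.7
Assemble and solve the 4×4 MNA system:
  V(n1)=-2.700+0.000j  V(n2)=-0.2877-0.6227j  V(n3)=-0.9104-1.234j
  i(V1)=-1.080+0.7386j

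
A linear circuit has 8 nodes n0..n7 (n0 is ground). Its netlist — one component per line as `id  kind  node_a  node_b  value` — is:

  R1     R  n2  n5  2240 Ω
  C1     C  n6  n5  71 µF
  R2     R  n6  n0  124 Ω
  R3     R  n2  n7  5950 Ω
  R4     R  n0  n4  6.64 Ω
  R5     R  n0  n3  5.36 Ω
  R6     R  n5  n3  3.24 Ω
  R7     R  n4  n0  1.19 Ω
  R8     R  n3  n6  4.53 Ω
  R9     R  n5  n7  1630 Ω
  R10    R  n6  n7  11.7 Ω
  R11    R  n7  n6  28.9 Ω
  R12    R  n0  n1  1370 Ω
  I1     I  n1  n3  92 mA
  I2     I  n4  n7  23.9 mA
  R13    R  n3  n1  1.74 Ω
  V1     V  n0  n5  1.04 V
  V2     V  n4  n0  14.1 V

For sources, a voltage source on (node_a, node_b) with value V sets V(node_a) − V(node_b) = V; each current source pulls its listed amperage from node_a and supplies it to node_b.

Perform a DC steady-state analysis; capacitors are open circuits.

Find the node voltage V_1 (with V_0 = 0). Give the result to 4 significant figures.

-0.7514 V

Apply KCL at each of the 7 non-ground nodes and solve the resulting linear system.
Node n1: branches {R12, I1, R13} → V_1 = -0.7514
Node n2: branches {R1, R3} → V_2 = -0.8308
Node n3: branches {R5, R6, R8, I1, R13} → V_3 = -0.5923
Node n4: branches {R4, R7, I2, V2} → V_4 = 14.10
Node n5: branches {R1, C1, R6, R9, V1} → V_5 = -1.040
Node n6: branches {C1, R2, R8, R10, R11} → V_6 = -0.4694
Node n7: branches {R3, R9, R10, R11, I2} → V_7 = -0.2751
Source currents: i(V1)=-0.1387, i(V2)=-14.00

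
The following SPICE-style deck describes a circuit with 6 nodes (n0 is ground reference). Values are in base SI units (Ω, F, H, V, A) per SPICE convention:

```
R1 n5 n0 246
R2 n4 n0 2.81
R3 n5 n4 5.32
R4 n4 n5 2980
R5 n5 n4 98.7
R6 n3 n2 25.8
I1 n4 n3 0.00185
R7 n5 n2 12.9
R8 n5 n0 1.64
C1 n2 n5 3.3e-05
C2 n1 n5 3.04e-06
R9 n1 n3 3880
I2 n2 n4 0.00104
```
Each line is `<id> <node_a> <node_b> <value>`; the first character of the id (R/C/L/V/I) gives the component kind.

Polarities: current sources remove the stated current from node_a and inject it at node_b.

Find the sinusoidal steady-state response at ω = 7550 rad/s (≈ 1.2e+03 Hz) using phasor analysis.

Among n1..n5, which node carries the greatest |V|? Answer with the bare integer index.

3

Element admittances at ω=7550 rad/s:
  Y(R1) = 0.004065+0.000j S between n5,n0
  Y(R2) = 0.3559+0.000j S between n4,n0
  Y(R3) = 0.1880+0.000j S between n5,n4
  Y(R4) = 0.0003356+0.000j S between n4,n5
  Y(R5) = 0.01013+0.000j S between n5,n4
  Y(R6) = 0.03876+0.000j S between n3,n2
  I1: injects 0.00185 A into n3 (from n4)
  Y(R7) = 0.07752+0.000j S between n5,n2
  Y(R8) = 0.6098+0.000j S between n5,n0
  Y(C1) = 0.000+0.2492j S between n2,n5
  Y(C2) = 0.000+0.02295j S between n1,n5
  Y(R9) = 0.0002577+0.000j S between n1,n3
  I2: injects 0.00104 A into n4 (from n2)
Assemble and solve the 5×5 MNA system:
  V(n1)=0.0006751-0.0005429j  V(n2)=0.001612-0.002918j  V(n3)=0.04902-0.002902j  V(n4)=-0.001210+0.000j  V(n5)=0.0007016+0.000j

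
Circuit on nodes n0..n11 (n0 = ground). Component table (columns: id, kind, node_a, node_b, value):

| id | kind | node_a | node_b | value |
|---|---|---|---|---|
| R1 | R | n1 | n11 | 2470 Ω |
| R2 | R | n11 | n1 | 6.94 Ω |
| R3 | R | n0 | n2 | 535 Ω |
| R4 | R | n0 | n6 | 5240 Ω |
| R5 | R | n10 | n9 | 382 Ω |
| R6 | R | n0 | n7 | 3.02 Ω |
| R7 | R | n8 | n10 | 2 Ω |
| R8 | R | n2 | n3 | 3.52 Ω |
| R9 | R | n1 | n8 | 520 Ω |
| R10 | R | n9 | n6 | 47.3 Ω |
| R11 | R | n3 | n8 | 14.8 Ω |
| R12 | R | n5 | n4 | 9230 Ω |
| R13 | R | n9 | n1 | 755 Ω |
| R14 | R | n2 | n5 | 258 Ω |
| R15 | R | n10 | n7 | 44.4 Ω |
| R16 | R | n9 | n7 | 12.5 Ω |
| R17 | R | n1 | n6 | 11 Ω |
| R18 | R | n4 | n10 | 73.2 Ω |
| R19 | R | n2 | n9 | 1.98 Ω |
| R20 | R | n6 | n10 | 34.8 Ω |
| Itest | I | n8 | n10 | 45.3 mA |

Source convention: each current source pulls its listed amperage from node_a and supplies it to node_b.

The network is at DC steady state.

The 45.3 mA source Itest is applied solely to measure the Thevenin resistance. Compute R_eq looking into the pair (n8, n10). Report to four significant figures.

R_eq = 1.920 Ω

Apply KCL at each of the 11 non-ground nodes and solve the resulting linear system.
Node n1: branches {R1, R2, R9, R13, R17} → V_1 = 0.01441
Node n2: branches {R3, R8, R14, R19} → V_2 = -0.01456
Node n3: branches {R8, R11} → V_3 = -0.02051
Node n4: branches {R12, R18} → V_4 = 0.04103
Node n5: branches {R12, R14} → V_5 = -0.01305
Node n6: branches {R4, R10, R17, R20} → V_6 = 0.01605
Node n7: branches {R6, R15, R16} → V_7 = 7.293e-05
Node n8: branches {R7, R9, R11, Itest} → V_8 = -0.04553
Node n9: branches {R5, R10, R13, R16, R19} → V_9 = -0.01128
Node n10: branches {R5, R7, R15, R18, R20, Itest} → V_10 = 0.04146
Node n11: branches {R1, R2} → V_11 = 0.01441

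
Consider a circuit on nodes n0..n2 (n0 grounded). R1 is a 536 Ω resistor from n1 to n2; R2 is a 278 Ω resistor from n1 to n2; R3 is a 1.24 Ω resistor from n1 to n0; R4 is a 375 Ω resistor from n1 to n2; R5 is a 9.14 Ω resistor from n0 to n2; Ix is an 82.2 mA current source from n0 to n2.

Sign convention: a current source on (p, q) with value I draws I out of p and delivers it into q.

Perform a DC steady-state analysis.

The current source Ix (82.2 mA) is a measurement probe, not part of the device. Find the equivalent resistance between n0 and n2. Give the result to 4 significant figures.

MNA unknowns: 2 node voltages V₁..V_2
R1: Y=0.001866 on G[1,2]
R2: Y=0.003597 on G[1,2]
R3: Y=0.8065 on G[1,0]
R4: Y=0.002667 on G[1,2]
R5: Y=0.1094 on G[0,2]
Ix: z[0]−=0.0822, z[2]+=0.0822
solve → V1=0.006984, V2=0.6998

R_eq = 8.514 Ω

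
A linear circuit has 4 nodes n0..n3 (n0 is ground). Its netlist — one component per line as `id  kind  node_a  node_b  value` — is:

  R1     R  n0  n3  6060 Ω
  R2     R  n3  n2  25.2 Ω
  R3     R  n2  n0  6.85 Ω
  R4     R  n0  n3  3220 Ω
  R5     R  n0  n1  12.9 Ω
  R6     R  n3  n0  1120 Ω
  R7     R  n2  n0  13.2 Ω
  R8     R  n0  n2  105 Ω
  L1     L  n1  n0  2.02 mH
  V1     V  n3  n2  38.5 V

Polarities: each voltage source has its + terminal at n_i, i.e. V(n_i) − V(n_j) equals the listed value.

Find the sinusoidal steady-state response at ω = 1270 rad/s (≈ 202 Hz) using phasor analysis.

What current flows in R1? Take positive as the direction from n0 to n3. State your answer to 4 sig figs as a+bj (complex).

Apply KCL at each of the 3 non-ground nodes and solve the resulting linear system.
Node n1: branches {R5, L1} → V_1 = 0.000+0.000j
Node n2: branches {R2, R3, R7, R8, V1} → V_2 = -0.2265+0.000j
Node n3: branches {R1, R2, R4, R6, V1} → V_3 = 38.27+0.000j
Source currents: i(V1)=-1.580+0.000j

-0.006316+0.000j A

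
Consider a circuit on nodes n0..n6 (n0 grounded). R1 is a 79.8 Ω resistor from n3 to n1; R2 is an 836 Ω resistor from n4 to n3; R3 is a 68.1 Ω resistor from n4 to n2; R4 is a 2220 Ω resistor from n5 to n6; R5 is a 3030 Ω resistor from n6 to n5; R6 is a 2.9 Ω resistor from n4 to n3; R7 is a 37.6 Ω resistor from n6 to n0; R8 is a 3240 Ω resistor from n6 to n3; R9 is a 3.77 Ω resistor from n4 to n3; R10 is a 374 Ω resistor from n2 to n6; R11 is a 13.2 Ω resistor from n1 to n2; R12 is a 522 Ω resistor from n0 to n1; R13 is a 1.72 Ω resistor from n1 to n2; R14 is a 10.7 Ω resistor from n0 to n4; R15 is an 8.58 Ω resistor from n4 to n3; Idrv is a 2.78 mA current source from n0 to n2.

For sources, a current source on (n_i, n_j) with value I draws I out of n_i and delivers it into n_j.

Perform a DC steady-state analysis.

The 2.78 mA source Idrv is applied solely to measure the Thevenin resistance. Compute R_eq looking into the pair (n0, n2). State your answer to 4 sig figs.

R_eq = 39.83 Ω

MNA unknowns: 6 node voltages V₁..V_6
R1: Y=0.01253 on G[3,1]
R2: Y=0.001196 on G[4,3]
R3: Y=0.01468 on G[4,2]
R4: Y=0.0004505 on G[5,6]
R5: Y=0.0003300 on G[6,5]
R6: Y=0.3448 on G[4,3]
R7: Y=0.02660 on G[6,0]
R8: Y=0.0003086 on G[6,3]
R9: Y=0.2653 on G[4,3]
R10: Y=0.002674 on G[2,6]
R11: Y=0.07576 on G[1,2]
R12: Y=0.001916 on G[0,1]
R13: Y=0.5814 on G[1,2]
R14: Y=0.09346 on G[0,4]
R15: Y=0.1166 on G[4,3]
Idrv: z[0]−=0.00278, z[2]+=0.00278
solve → V1=0.1088, V2=0.1107, V3=0.02601, V4=0.02459, V5=0.01028, V6=0.01028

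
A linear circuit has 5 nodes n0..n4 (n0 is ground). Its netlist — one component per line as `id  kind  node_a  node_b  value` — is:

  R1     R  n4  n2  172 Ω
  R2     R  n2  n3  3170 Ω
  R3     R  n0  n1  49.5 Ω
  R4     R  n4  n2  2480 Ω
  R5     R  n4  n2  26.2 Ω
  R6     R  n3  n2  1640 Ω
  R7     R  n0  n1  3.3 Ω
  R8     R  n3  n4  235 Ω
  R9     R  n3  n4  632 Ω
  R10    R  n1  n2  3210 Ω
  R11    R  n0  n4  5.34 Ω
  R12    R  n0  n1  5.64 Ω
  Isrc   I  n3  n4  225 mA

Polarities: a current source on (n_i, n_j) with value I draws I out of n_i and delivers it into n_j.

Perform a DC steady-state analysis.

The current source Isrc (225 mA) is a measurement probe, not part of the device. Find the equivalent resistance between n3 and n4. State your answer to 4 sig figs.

R_eq = 148.3 Ω

MNA unknowns: 4 node voltages V₁..V_4
R1: Y=0.005814 on G[4,2]
R2: Y=0.0003155 on G[2,3]
R3: Y=0.02020 on G[0,1]
R4: Y=0.0004032 on G[4,2]
R5: Y=0.03817 on G[4,2]
R6: Y=0.0006098 on G[3,2]
R7: Y=0.3030 on G[0,1]
R8: Y=0.004255 on G[3,4]
R9: Y=0.001582 on G[3,4]
R10: Y=0.0003115 on G[1,2]
R11: Y=0.1873 on G[0,4]
R12: Y=0.1773 on G[0,1]
Isrc: z[3]−=0.225, z[4]+=0.225
solve → V1=-0.0004202, V2=-0.6755, V3=-33.36, V4=0.001123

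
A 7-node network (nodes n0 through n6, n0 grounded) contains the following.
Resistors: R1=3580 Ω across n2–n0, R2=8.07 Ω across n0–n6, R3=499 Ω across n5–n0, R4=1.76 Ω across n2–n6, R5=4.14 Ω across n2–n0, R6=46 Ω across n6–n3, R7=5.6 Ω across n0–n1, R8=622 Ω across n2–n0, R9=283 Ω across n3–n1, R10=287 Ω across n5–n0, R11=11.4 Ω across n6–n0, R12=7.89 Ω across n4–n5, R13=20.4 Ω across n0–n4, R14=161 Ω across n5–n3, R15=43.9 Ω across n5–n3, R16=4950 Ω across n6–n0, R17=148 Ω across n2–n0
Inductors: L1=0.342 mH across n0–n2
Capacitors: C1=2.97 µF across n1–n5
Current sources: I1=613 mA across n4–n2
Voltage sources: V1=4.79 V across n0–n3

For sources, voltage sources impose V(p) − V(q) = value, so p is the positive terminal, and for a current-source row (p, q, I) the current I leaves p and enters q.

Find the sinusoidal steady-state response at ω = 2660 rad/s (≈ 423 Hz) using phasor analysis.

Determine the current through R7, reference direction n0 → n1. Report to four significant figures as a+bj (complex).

0.02633+0.06220j A

MNA unknowns: 6 node voltages V₁..V_6 plus 1 source current (V1)
R1: Y=0.0002793+0.000j on G[2,0]
R2: Y=0.1239+0.000j on G[0,6]
L1: Y=0.000-1.099j on G[0,2]
R3: Y=0.002004+0.000j on G[5,0]
R4: Y=0.5682+0.000j on G[2,6]
R5: Y=0.2415+0.000j on G[2,0]
C1: Y=0.000+0.007900j on G[1,5]
I1: z[4]−=0.613, z[2]+=0.613
R6: Y=0.02174+0.000j on G[6,3]
R7: Y=0.1786+0.000j on G[0,1]
R8: Y=0.001608+0.000j on G[2,0]
R9: Y=0.003534+0.000j on G[3,1]
R10: Y=0.003484+0.000j on G[5,0]
R11: Y=0.08772+0.000j on G[6,0]
R12: Y=0.1267+0.000j on G[4,5]
R13: Y=0.04902+0.000j on G[0,4]
R14: Y=0.006211+0.000j on G[5,3]
R15: Y=0.02278+0.000j on G[5,3]
R16: Y=0.0002020+0.000j on G[6,0]
R17: Y=0.006757+0.000j on G[2,0]
V1: row V0−V3=4.79, i_V1 at 0,3
solve → V1=-0.1475-0.3483j, V2=0.1623+0.4291j, V3=-4.790+0.000j, V4=-9.384+0.6551j, V5=-8.177+0.9085j, V6=-0.01486+0.3041j
aux → i_V1=-0.02202-0.03172j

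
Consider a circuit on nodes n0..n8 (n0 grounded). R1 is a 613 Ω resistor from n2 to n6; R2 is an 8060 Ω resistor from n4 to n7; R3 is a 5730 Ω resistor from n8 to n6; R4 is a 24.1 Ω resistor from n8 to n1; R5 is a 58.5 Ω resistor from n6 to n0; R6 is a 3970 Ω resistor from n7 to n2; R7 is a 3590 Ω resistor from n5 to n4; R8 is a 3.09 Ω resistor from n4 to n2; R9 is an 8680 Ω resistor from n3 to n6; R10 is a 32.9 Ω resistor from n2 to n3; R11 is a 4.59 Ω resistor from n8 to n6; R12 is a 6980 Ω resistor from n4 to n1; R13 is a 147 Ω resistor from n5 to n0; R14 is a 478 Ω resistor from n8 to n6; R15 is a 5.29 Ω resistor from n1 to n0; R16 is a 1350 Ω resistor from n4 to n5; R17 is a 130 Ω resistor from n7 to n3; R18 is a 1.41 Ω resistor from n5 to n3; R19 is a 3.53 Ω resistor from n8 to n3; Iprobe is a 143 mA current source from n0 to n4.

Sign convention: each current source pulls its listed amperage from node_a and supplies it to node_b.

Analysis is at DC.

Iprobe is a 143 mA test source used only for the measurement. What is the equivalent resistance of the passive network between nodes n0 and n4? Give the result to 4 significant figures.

Element admittances at DC:
  Y(R1) = 0.001631 S between n2,n6
  Y(R2) = 0.0001241 S between n4,n7
  Y(R3) = 0.0001745 S between n8,n6
  Y(R4) = 0.04149 S between n8,n1
  Y(R5) = 0.01709 S between n6,n0
  Y(R6) = 0.0002519 S between n7,n2
  Y(R7) = 0.0002786 S between n5,n4
  Y(R8) = 0.3236 S between n4,n2
  Y(R9) = 0.0001152 S between n3,n6
  Y(R10) = 0.03040 S between n2,n3
  Y(R11) = 0.2179 S between n8,n6
  Y(R12) = 0.0001433 S between n4,n1
  Y(R13) = 0.006803 S between n5,n0
  Y(R14) = 0.002092 S between n8,n6
  Y(R15) = 0.1890 S between n1,n0
  Y(R16) = 0.0007407 S between n4,n5
  Y(R17) = 0.007692 S between n7,n3
  Y(R18) = 0.7092 S between n5,n3
  Y(R19) = 0.2833 S between n8,n3
  Iprobe: injects 0.143 A into n4 (from n0)
Assemble and solve the 8×8 MNA system:
  V(n1)=0.4457  V(n2)=7.066  V(n3)=2.857  V(n4)=7.489  V(n5)=2.837  V(n6)=2.308  V(n7)=3.060  V(n8)=2.452

R_eq = 52.37 Ω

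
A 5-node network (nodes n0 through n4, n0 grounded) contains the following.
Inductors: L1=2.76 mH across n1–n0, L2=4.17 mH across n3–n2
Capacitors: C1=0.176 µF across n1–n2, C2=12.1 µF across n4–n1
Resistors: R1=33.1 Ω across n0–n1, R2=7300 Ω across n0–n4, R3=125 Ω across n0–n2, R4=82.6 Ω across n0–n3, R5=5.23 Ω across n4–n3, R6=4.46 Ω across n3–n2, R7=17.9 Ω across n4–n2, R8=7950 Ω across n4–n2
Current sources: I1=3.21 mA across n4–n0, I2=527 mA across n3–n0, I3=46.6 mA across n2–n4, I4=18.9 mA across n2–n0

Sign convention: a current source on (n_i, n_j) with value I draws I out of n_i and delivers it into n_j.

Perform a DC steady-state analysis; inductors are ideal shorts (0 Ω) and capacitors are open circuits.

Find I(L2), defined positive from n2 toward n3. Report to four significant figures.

Apply KCL at each of the 4 non-ground nodes and solve the resulting linear system.
Node n1: branches {L1, C1, R1, C2} → V_1 = 0.000
Node n2: branches {C1, L2, R3, R6, R7, I3, R8, I4} → V_2 = -27.13
Node n3: branches {L2, R4, I2, R5, R6} → V_3 = -27.13
Node n4: branches {I1, R2, C2, R5, R7, I3, R8} → V_4 = -26.94
Source currents: i(L1)=0.000, i(L2)=-0.1622

0.1622 A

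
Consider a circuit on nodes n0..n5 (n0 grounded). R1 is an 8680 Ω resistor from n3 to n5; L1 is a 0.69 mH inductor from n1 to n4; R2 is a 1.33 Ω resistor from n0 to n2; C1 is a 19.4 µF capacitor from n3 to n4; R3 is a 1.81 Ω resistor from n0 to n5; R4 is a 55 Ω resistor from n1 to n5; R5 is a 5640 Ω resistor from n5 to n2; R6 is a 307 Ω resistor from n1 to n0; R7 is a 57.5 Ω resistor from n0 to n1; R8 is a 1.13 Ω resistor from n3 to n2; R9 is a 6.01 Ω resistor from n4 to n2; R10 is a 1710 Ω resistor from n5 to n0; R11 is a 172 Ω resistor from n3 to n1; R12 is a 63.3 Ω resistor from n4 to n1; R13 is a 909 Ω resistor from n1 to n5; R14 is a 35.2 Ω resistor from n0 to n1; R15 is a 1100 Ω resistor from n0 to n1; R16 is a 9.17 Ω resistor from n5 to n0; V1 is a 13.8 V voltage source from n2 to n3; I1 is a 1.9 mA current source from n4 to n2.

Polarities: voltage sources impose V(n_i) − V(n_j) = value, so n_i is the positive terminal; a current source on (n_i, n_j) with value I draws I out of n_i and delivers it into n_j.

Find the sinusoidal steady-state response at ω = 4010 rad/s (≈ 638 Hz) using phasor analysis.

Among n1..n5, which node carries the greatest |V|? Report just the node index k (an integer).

3

Element admittances at ω=4010 rad/s:
  Y(R1) = 0.0001152+0.000j S between n3,n5
  Y(L1) = 0.000-0.3614j S between n1,n4
  Y(R2) = 0.7519+0.000j S between n0,n2
  Y(C1) = 0.000+0.07779j S between n3,n4
  Y(R3) = 0.5525+0.000j S between n0,n5
  Y(R4) = 0.01818+0.000j S between n1,n5
  Y(R5) = 0.0001773+0.000j S between n5,n2
  Y(R6) = 0.003257+0.000j S between n1,n0
  Y(R7) = 0.01739+0.000j S between n0,n1
  Y(R8) = 0.8850+0.000j S between n3,n2
  Y(R9) = 0.1664+0.000j S between n4,n2
  Y(R10) = 0.0005848+0.000j S between n5,n0
  Y(R11) = 0.005814+0.000j S between n3,n1
  Y(R12) = 0.01580+0.000j S between n4,n1
  Y(R13) = 0.001100+0.000j S between n1,n5
  Y(R14) = 0.02841+0.000j S between n0,n1
  Y(R15) = 0.0009091+0.000j S between n0,n1
  Y(R16) = 0.1091+0.000j S between n5,n0
  V1: constraint V(n2)−V(n3) = 13.8
  I1: injects 0.0019 A into n2 (from n4)
Assemble and solve the 6×6 MNA system:
  V(n1)=-2.047-3.575j  V(n2)=0.1890+0.3265j  V(n3)=-13.61+0.3265j  V(n4)=-1.315-3.810j  V(n5)=-0.06016-0.1010j
  i(V1)=-12.60-0.9338j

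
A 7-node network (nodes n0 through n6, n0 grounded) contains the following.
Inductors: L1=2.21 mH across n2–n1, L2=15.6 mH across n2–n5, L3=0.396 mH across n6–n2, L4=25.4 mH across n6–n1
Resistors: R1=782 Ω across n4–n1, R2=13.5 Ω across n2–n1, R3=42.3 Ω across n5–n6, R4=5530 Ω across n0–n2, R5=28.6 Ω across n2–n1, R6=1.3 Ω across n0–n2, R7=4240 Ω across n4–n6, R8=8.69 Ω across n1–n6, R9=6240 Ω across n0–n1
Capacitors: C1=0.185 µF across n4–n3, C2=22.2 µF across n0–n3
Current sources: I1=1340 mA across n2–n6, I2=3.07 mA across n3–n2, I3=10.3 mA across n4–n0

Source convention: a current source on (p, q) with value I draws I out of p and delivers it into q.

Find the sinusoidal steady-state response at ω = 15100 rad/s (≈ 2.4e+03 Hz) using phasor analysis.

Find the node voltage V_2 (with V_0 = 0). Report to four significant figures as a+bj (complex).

Element admittances at ω=15100 rad/s:
  Y(L1) = 0.000-0.02997j S between n2,n1
  Y(R1) = 0.001279+0.000j S between n4,n1
  Y(R2) = 0.07407+0.000j S between n2,n1
  Y(L2) = 0.000-0.004245j S between n2,n5
  Y(R3) = 0.02364+0.000j S between n5,n6
  Y(C1) = 0.000+0.002793j S between n4,n3
  I1: injects 1.34 A into n6 (from n2)
  Y(R4) = 0.0001808+0.000j S between n0,n2
  Y(R5) = 0.03497+0.000j S between n2,n1
  Y(C2) = 0.000+0.3352j S between n0,n3
  Y(L3) = 0.000-0.1672j S between n6,n2
  Y(R6) = 0.7692+0.000j S between n0,n2
  I2: injects 0.00307 A into n2 (from n3)
  Y(L4) = 0.000-0.002607j S between n6,n1
  Y(R7) = 0.0002358+0.000j S between n4,n6
  Y(R8) = 0.1151+0.000j S between n1,n6
  Y(R9) = 0.0001603+0.000j S between n0,n1
  I3: injects 0.0103 A into n0 (from n4)
Assemble and solve the 6×6 MNA system:
  V(n1)=0.6795+3.537j  V(n2)=0.002723-0.001963j  V(n3)=0.002816+0.03730j  V(n4)=0.3407+3.415j  V(n5)=0.9311+6.920j  V(n6)=2.174+6.754j

0.002723-0.001963j V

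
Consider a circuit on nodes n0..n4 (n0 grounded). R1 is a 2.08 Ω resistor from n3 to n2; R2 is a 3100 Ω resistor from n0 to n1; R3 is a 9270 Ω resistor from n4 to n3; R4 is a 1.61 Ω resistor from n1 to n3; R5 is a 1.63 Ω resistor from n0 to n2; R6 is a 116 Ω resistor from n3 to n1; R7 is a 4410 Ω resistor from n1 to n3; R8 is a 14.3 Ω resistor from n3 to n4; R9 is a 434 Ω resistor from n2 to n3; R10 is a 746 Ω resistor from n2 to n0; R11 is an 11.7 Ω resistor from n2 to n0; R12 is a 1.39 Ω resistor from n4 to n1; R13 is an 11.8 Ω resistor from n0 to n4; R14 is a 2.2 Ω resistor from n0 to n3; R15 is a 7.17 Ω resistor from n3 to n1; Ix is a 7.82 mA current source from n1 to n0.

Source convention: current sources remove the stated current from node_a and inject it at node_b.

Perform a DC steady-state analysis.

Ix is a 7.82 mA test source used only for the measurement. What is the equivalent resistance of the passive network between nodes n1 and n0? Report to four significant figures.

MNA unknowns: 4 node voltages V₁..V_4
R1: Y=0.4808 on G[3,2]
R2: Y=0.0003226 on G[0,1]
R3: Y=0.0001079 on G[4,3]
R4: Y=0.6211 on G[1,3]
R5: Y=0.6135 on G[0,2]
R6: Y=0.008621 on G[3,1]
R7: Y=0.0002268 on G[1,3]
R8: Y=0.06993 on G[3,4]
R9: Y=0.002304 on G[2,3]
R10: Y=0.001340 on G[2,0]
R11: Y=0.08547 on G[2,0]
R12: Y=0.7194 on G[4,1]
R13: Y=0.08475 on G[0,4]
R14: Y=0.4545 on G[0,3]
R15: Y=0.1395 on G[3,1]
Ix: z[1]−=0.00782, z[0]+=0.00782
solve → V1=-0.01690, V2=-0.003625, V3=-0.008881, V4=-0.01462

R_eq = 2.162 Ω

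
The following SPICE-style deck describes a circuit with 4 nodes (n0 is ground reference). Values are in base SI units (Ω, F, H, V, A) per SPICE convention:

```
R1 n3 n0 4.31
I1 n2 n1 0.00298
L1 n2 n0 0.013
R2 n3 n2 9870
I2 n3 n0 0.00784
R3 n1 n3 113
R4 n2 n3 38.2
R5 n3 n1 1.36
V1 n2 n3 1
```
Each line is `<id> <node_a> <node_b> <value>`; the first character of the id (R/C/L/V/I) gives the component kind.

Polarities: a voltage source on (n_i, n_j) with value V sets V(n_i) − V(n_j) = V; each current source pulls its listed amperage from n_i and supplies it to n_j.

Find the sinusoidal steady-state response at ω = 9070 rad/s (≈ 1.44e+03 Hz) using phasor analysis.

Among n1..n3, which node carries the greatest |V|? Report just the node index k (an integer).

MNA unknowns: 3 node voltages V₁..V_3 plus 1 source current (V1)
R1: Y=0.2320+0.000j on G[3,0]
I1: z[2]−=0.00298, z[1]+=0.00298
L1: Y=0.000-0.008481j on G[2,0]
R2: Y=0.0001013+0.000j on G[3,2]
I2: z[3]−=0.00784, z[0]+=0.00784
R3: Y=0.008850+0.000j on G[1,3]
R4: Y=0.02618+0.000j on G[2,3]
R5: Y=0.7353+0.000j on G[3,1]
V1: row V2−V3=1, i_V1 at 2,3
solve → V1=-0.03108+0.03527j, V2=0.9649+0.03527j, V3=-0.03508+0.03527j
aux → i_V1=-0.02956+0.008184j

2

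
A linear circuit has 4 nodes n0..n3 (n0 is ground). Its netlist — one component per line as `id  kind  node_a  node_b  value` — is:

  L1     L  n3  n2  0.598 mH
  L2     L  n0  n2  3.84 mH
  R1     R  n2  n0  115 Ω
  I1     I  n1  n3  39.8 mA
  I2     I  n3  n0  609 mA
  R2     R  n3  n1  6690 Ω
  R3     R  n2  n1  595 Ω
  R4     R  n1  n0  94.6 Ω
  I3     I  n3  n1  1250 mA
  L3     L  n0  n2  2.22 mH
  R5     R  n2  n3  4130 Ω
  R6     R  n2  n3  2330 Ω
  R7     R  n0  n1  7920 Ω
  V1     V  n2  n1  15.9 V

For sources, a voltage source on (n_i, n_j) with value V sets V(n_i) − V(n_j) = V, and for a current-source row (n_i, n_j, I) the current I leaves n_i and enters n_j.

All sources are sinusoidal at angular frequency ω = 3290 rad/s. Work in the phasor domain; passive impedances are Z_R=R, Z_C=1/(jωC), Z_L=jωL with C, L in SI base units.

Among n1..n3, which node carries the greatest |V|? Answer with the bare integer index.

1

MNA unknowns: 3 node voltages V₁..V_3 plus 1 source current (V1)
L1: Y=0.000-0.5083j on G[3,2]
L2: Y=0.000-0.07915j on G[0,2]
R1: Y=0.008696+0.000j on G[2,0]
I1: z[1]−=0.0398, z[3]+=0.0398
I2: z[3]−=0.609, z[0]+=0.609
R2: Y=0.0001495+0.000j on G[3,1]
R3: Y=0.001681+0.000j on G[2,1]
R4: Y=0.01057+0.000j on G[1,0]
I3: z[3]−=1.25, z[1]+=1.25
L3: Y=0.000-0.1369j on G[0,2]
R5: Y=0.0002421+0.000j on G[2,3]
R6: Y=0.0004292+0.000j on G[2,3]
R7: Y=0.0001263+0.000j on G[0,1]
V1: row V2−V1=15.9, i_V1 at 2,1
solve → V1=-16.08-2.015j, V2=-0.1809-2.015j, V3=-0.1867-5.599j
aux → i_V1=-1.411-0.02102j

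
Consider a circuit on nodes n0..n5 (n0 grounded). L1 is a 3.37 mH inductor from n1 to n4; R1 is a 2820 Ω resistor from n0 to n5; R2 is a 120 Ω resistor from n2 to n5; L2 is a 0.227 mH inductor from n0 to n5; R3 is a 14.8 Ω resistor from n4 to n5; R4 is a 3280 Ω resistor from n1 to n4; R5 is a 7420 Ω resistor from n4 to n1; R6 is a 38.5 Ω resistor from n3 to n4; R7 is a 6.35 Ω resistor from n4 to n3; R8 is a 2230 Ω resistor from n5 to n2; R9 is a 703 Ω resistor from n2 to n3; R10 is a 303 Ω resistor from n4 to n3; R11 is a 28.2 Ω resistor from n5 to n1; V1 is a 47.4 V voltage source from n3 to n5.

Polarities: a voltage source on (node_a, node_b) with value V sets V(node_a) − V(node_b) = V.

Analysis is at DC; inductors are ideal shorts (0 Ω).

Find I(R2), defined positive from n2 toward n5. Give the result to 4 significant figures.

0.05506 A

Element admittances at DC:
  L1: short n1↔n4 (DC inductor)
  Y(R1) = 0.0003546 S between n0,n5
  Y(R2) = 0.008333 S between n2,n5
  L2: short n0↔n5 (DC inductor)
  Y(R3) = 0.06757 S between n4,n5
  Y(R4) = 0.0003049 S between n1,n4
  Y(R5) = 0.0001348 S between n4,n1
  Y(R6) = 0.02597 S between n3,n4
  Y(R7) = 0.1575 S between n4,n3
  Y(R8) = 0.0004484 S between n5,n2
  Y(R9) = 0.001422 S between n2,n3
  Y(R10) = 0.003300 S between n4,n3
  Y(R11) = 0.03546 S between n5,n1
  V1: constraint V(n3)−V(n5) = 47.4
Assemble and solve the 8×8 MNA system:
  V(n1)=30.55  V(n2)=6.608  V(n3)=47.40  V(n4)=30.55  V(n5)=0.000
  i(L1)=-1.083  i(L2)=0.000  i(V1)=-3.205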